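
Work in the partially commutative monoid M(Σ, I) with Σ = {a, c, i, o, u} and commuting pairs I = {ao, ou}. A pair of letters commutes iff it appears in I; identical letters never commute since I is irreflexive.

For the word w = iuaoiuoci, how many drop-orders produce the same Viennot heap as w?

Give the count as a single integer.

6

drop 0:i onto floor
drop 1:u onto {0:i}
drop 2:a onto {1:u}
drop 3:o onto {0:i}
drop 4:i onto {2:a, 3:o}
drop 5:u onto {4:i}
drop 6:o onto {4:i}
drop 7:c onto {5:u, 6:o}
drop 8:i onto {7:c}
ground layer = {0:i}
drop-orders for the pieces not yet dropped (sum over which currently-grounded one goes next):
  1 to go: {8} 1
  2 to go: {7,8} 1
  3 to go: {5,7,8} 1  {6,7,8} 1
  4 to go: {5,6,7,8} 2
  5 to go: {4,5,6,7,8} 2
  6 to go: {2,4,5,6,7,8} 2  {3,4,5,6,7,8} 2
  7 to go: {1,2,4,5,6,7,8} 2  {2,3,4,5,6,7,8} 4
  if 0:i drops first: 6 orders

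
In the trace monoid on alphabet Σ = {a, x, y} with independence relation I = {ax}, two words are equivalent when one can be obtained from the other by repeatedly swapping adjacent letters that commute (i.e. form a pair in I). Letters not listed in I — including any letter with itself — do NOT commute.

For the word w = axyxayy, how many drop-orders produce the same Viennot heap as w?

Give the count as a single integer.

4

drop 0:a onto floor
drop 1:x onto floor
drop 2:y onto {0:a, 1:x}
drop 3:x onto {2:y}
drop 4:a onto {2:y}
drop 5:y onto {3:x, 4:a}
drop 6:y onto {5:y}
ground layer = {0:a, 1:x}
drop-orders for the pieces not yet dropped (sum over which currently-grounded one goes next):
  1 to go: {6} 1
  2 to go: {5,6} 1
  3 to go: {3,5,6} 1  {4,5,6} 1
  4 to go: {3,4,5,6} 2
  5 to go: {2,3,4,5,6} 2
  if 0:a drops first: 2 orders
  if 1:x drops first: 2 orders
heap linearizations: 4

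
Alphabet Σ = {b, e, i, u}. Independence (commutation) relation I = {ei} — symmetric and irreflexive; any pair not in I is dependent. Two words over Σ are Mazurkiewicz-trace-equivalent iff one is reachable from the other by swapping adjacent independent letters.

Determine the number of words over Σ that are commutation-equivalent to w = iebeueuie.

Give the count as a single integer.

4

#0=i has no predecessor
#1=e has no predecessor
#2=b depends on [0:i, 1:e]
#3=e depends on [2:b]
#4=u depends on [3:e]
#5=e depends on [4:u]
#6=u depends on [5:e]
#7=i depends on [6:u]
#8=e depends on [6:u]
sources: [0:i, 1:e]
N(rest) = Σ N(rest − s) over sources s of rest; N(one piece) = 1:
  size 1 → [7]=1  [8]=1
  size 2 → [7,8]=2
  size 3 → [6,7,8]=2
  size 4 → [5,6,7,8]=2
  size 5 → [4,5,6,7,8]=2
  size 6 → [3,4,5,6,7,8]=2
  size 7 → [2,3,4,5,6,7,8]=2
  first=0(i) contributes 2
  first=1(e) contributes 2
|[w]| = 4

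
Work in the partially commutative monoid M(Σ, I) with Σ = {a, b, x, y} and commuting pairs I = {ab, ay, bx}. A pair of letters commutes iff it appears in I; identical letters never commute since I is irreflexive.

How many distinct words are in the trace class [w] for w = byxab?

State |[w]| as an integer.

#0=b has no predecessor
#1=y depends on [0:b]
#2=x depends on [1:y]
#3=a depends on [2:x]
#4=b depends on [1:y]
sources: [0:b]
N(rest) = Σ N(rest − s) over sources s of rest; N(one piece) = 1:
  size 1 → [3]=1  [4]=1
  size 2 → [2,3]=1  [3,4]=2
  size 3 → [2,3,4]=3
  first=0(b) contributes 3

3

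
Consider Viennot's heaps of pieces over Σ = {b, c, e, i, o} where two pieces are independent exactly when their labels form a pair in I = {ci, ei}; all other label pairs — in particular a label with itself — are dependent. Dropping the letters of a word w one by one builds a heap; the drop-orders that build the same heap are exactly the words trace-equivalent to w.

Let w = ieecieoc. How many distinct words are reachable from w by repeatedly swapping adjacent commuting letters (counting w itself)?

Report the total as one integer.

15

0(i) covers ∅
1(e) covers ∅
2(e) covers 1:e
3(c) covers 2:e
4(i) covers 0:i
5(e) covers 3:c
6(o) covers 4:i, 5:e
7(c) covers 6:o
floor of heap: 0:i, 1:e
completions by unplaced set U, small U first (add the entries for U minus each lowest piece of U):
  |U|=1: {7}:1
  |U|=2: {6,7}:1
  |U|=3: {4,6,7}:1  {5,6,7}:1
  |U|=4: {0,4,6,7}:1  {3,5,6,7}:1  {4,5,6,7}:2
  |U|=5: {0,4,5,6,7}:3  {2,3,5,6,7}:1  {3,4,5,6,7}:3
  |U|=6: {0,3,4,5,6,7}:6  {1,2,3,5,6,7}:1  {2,3,4,5,6,7}:4
  start at 0(i): 5
  start at 1(e): 10
sum over floor = 15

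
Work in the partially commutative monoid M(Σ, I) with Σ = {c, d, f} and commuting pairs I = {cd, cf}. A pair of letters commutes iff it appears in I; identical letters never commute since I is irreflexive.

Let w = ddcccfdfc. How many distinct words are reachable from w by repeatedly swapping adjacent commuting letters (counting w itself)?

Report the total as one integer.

126

#0=d has no predecessor
#1=d depends on [0:d]
#2=c has no predecessor
#3=c depends on [2:c]
#4=c depends on [3:c]
#5=f depends on [1:d]
#6=d depends on [5:f]
#7=f depends on [6:d]
#8=c depends on [4:c]
sources: [0:d, 2:c]
N(rest) = Σ N(rest − s) over sources s of rest; N(one piece) = 1:
  size 1 → [7]=1  [8]=1
  size 2 → [4,8]=1  [6,7]=1  [7,8]=2
  size 3 → [3,4,8]=1  [4,7,8]=3  [5,6,7]=1  [6,7,8]=3
  size 4 → [1,5,6,7]=1  [2,3,4,8]=1  [3,4,7,8]=4  [4,6,7,8]=6  [5,6,7,8]=4
  size 5 → [0,1,5,6,7]=1  [1,5,6,7,8]=5  [2,3,4,7,8]=5  [3,4,6,7,8]=10  [4,5,6,7,8]=10
  size 6 → [0,1,5,6,7,8]=6  [1,4,5,6,7,8]=15  [2,3,4,6,7,8]=15  [3,4,5,6,7,8]=20
  size 7 → [0,1,4,5,6,7,8]=21  [1,3,4,5,6,7,8]=35  [2,3,4,5,6,7,8]=35
  first=0(d) contributes 70
  first=2(c) contributes 56
|[w]| = 126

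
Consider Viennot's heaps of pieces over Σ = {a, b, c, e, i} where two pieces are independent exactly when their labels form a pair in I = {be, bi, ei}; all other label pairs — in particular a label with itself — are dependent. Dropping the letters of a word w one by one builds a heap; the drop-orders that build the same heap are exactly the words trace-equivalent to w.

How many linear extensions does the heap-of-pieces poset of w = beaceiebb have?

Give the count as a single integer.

60

piece 0:b — minimal
piece 1:e — minimal
piece 2:a rests on {0:b, 1:e}
piece 3:c rests on {2:a}
piece 4:e rests on {3:c}
piece 5:i rests on {3:c}
piece 6:e rests on {4:e}
piece 7:b rests on {3:c}
piece 8:b rests on {7:b}
minimal pieces: {0:b, 1:e}
ways to finish when only these pieces remain (= sum over removing one remaining piece with nothing left below it):
  1 left: {5}→1  {6}→1  {8}→1
  2 left: {4,6}→1  {5,6}→2  {5,8}→2  {6,8}→2  {7,8}→1
  3 left: {4,5,6}→3  {4,6,8}→3  {5,6,8}→6  {5,7,8}→3  {6,7,8}→3
  4 left: {4,5,6,8}→12  {4,6,7,8}→6  {5,6,7,8}→12
  5 left: {4,5,6,7,8}→30
  6 left: {3,4,5,6,7,8}→30
  7 left: {2,3,4,5,6,7,8}→30
  placing 0:b first → 30 extensions
  placing 1:e first → 30 extensions
total linear extensions = 60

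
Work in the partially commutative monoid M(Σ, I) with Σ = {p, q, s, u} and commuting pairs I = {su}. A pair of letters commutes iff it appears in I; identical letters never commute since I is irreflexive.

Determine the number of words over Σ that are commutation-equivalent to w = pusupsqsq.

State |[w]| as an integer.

piece 0:p — minimal
piece 1:u rests on {0:p}
piece 2:s rests on {0:p}
piece 3:u rests on {1:u}
piece 4:p rests on {2:s, 3:u}
piece 5:s rests on {4:p}
piece 6:q rests on {5:s}
piece 7:s rests on {6:q}
piece 8:q rests on {7:s}
minimal pieces: {0:p}
ways to finish when only these pieces remain (= sum over removing one remaining piece with nothing left below it):
  1 left: {8}→1
  2 left: {7,8}→1
  3 left: {6,7,8}→1
  4 left: {5,6,7,8}→1
  5 left: {4,5,6,7,8}→1
  6 left: {2,4,5,6,7,8}→1  {3,4,5,6,7,8}→1
  7 left: {1,3,4,5,6,7,8}→1  {2,3,4,5,6,7,8}→2
  placing 0:p first → 3 extensions

3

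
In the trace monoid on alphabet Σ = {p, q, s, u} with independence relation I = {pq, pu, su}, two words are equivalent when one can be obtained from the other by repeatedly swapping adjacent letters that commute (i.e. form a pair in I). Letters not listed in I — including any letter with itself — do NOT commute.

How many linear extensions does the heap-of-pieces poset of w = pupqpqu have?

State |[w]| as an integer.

0(p) covers ∅
1(u) covers ∅
2(p) covers 0:p
3(q) covers 1:u
4(p) covers 2:p
5(q) covers 3:q
6(u) covers 5:q
floor of heap: 0:p, 1:u
completions by unplaced set U, small U first (add the entries for U minus each lowest piece of U):
  |U|=1: {4}:1  {6}:1
  |U|=2: {2,4}:1  {4,6}:2  {5,6}:1
  |U|=3: {0,2,4}:1  {2,4,6}:3  {3,5,6}:1  {4,5,6}:3
  |U|=4: {0,2,4,6}:4  {1,3,5,6}:1  {2,4,5,6}:6  {3,4,5,6}:4
  |U|=5: {0,2,4,5,6}:10  {1,3,4,5,6}:5  {2,3,4,5,6}:10
  start at 0(p): 15
  start at 1(u): 20
sum over floor = 35

35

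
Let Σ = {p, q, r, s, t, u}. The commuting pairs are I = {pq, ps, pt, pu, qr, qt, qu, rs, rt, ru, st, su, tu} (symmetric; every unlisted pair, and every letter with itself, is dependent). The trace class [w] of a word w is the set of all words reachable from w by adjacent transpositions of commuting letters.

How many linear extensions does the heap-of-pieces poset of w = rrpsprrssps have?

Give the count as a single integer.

330

piece 0:r — minimal
piece 1:r rests on {0:r}
piece 2:p rests on {1:r}
piece 3:s — minimal
piece 4:p rests on {2:p}
piece 5:r rests on {4:p}
piece 6:r rests on {5:r}
piece 7:s rests on {3:s}
piece 8:s rests on {7:s}
piece 9:p rests on {6:r}
piece 10:s rests on {8:s}
minimal pieces: {0:r, 3:s}
ways to finish when only these pieces remain (= sum over removing one remaining piece with nothing left below it):
  1 left: {9}→1  {10}→1
  2 left: {6,9}→1  {8,10}→1  {9,10}→2
  3 left: {5,6,9}→1  {6,9,10}→3  {7,8,10}→1  {8,9,10}→3
  4 left: {3,7,8,10}→1  {4,5,6,9}→1  {5,6,9,10}→4  {6,8,9,10}→6  {7,8,9,10}→4
  5 left: {2,4,5,6,9}→1  {3,7,8,9,10}→5  {4,5,6,9,10}→5  {5,6,8,9,10}→10  {6,7,8,9,10}→10
  6 left: {1,2,4,5,6,9}→1  {2,4,5,6,9,10}→6  {3,6,7,8,9,10}→15  {4,5,6,8,9,10}→15  {5,6,7,8,9,10}→20
  7 left: {0,1,2,4,5,6,9}→1  {1,2,4,5,6,9,10}→7  {2,4,5,6,8,9,10}→21  {3,5,6,7,8,9,10}→35  {4,5,6,7,8,9,10}→35
  8 left: {0,1,2,4,5,6,9,10}→8  {1,2,4,5,6,8,9,10}→28  {2,4,5,6,7,8,9,10}→56  {3,4,5,6,7,8,9,10}→70
  9 left: {0,1,2,4,5,6,8,9,10}→36  {1,2,4,5,6,7,8,9,10}→84  {2,3,4,5,6,7,8,9,10}→126
  placing 0:r first → 210 extensions
  placing 3:s first → 120 extensions
total linear extensions = 330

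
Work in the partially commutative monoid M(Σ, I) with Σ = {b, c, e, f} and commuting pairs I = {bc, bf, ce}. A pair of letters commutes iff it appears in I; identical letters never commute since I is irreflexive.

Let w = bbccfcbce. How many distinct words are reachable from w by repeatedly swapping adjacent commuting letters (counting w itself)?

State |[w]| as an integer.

111

#0=b has no predecessor
#1=b depends on [0:b]
#2=c has no predecessor
#3=c depends on [2:c]
#4=f depends on [3:c]
#5=c depends on [4:f]
#6=b depends on [1:b]
#7=c depends on [5:c]
#8=e depends on [4:f, 6:b]
sources: [0:b, 2:c]
N(rest) = Σ N(rest − s) over sources s of rest; N(one piece) = 1:
  size 1 → [7]=1  [8]=1
  size 2 → [5,7]=1  [6,8]=1  [7,8]=2
  size 3 → [1,6,8]=1  [5,7,8]=3  [6,7,8]=3
  size 4 → [0,1,6,8]=1  [1,6,7,8]=4  [4,5,7,8]=3  [5,6,7,8]=6
  size 5 → [0,1,6,7,8]=5  [1,5,6,7,8]=10  [3,4,5,7,8]=3  [4,5,6,7,8]=9
  size 6 → [0,1,5,6,7,8]=15  [1,4,5,6,7,8]=19  [2,3,4,5,7,8]=3  [3,4,5,6,7,8]=12
  size 7 → [0,1,4,5,6,7,8]=34  [1,3,4,5,6,7,8]=31  [2,3,4,5,6,7,8]=15
  first=0(b) contributes 46
  first=2(c) contributes 65
|[w]| = 111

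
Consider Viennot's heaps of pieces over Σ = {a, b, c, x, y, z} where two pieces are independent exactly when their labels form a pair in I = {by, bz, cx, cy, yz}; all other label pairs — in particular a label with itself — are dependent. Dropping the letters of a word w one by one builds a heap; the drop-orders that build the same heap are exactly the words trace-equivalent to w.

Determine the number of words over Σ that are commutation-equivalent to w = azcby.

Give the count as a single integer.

4

0(a) covers ∅
1(z) covers 0:a
2(c) covers 1:z
3(b) covers 2:c
4(y) covers 0:a
floor of heap: 0:a
completions by unplaced set U, small U first (add the entries for U minus each lowest piece of U):
  |U|=1: {3}:1  {4}:1
  |U|=2: {2,3}:1  {3,4}:2
  |U|=3: {1,2,3}:1  {2,3,4}:3
  start at 0(a): 4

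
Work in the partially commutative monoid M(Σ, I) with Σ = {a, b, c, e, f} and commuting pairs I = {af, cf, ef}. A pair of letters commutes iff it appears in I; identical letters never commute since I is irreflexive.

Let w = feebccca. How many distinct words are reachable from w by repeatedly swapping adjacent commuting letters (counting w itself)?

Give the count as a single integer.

3

piece 0:f — minimal
piece 1:e — minimal
piece 2:e rests on {1:e}
piece 3:b rests on {0:f, 2:e}
piece 4:c rests on {3:b}
piece 5:c rests on {4:c}
piece 6:c rests on {5:c}
piece 7:a rests on {6:c}
minimal pieces: {0:f, 1:e}
ways to finish when only these pieces remain (= sum over removing one remaining piece with nothing left below it):
  1 left: {7}→1
  2 left: {6,7}→1
  3 left: {5,6,7}→1
  4 left: {4,5,6,7}→1
  5 left: {3,4,5,6,7}→1
  6 left: {0,3,4,5,6,7}→1  {2,3,4,5,6,7}→1
  placing 0:f first → 1 extensions
  placing 1:e first → 2 extensions
total linear extensions = 3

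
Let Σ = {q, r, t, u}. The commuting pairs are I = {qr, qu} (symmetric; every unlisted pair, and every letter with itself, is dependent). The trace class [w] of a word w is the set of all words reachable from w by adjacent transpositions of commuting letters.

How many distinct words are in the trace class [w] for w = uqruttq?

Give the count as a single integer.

#0=u has no predecessor
#1=q has no predecessor
#2=r depends on [0:u]
#3=u depends on [2:r]
#4=t depends on [1:q, 3:u]
#5=t depends on [4:t]
#6=q depends on [5:t]
sources: [0:u, 1:q]
N(rest) = Σ N(rest − s) over sources s of rest; N(one piece) = 1:
  size 1 → [6]=1
  size 2 → [5,6]=1
  size 3 → [4,5,6]=1
  size 4 → [1,4,5,6]=1  [3,4,5,6]=1
  size 5 → [1,3,4,5,6]=2  [2,3,4,5,6]=1
  first=0(u) contributes 3
  first=1(q) contributes 1
|[w]| = 4

4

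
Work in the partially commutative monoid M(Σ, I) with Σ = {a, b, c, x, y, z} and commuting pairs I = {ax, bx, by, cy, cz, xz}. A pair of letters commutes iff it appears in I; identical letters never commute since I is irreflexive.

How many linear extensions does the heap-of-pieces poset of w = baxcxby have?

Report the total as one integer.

0(b) covers ∅
1(a) covers 0:b
2(x) covers ∅
3(c) covers 1:a, 2:x
4(x) covers 3:c
5(b) covers 3:c
6(y) covers 4:x
floor of heap: 0:b, 2:x
completions by unplaced set U, small U first (add the entries for U minus each lowest piece of U):
  |U|=1: {5}:1  {6}:1
  |U|=2: {4,6}:1  {5,6}:2
  |U|=3: {4,5,6}:3
  |U|=4: {3,4,5,6}:3
  |U|=5: {1,3,4,5,6}:3  {2,3,4,5,6}:3
  start at 0(b): 6
  start at 2(x): 3
sum over floor = 9

9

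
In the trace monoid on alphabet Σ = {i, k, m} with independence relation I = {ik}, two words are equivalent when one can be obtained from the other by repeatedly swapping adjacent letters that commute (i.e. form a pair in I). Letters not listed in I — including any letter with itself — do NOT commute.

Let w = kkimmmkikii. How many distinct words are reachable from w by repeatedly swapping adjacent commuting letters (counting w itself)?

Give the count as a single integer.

30

drop 0:k onto floor
drop 1:k onto {0:k}
drop 2:i onto floor
drop 3:m onto {1:k, 2:i}
drop 4:m onto {3:m}
drop 5:m onto {4:m}
drop 6:k onto {5:m}
drop 7:i onto {5:m}
drop 8:k onto {6:k}
drop 9:i onto {7:i}
drop 10:i onto {9:i}
ground layer = {0:k, 2:i}
drop-orders for the pieces not yet dropped (sum over which currently-grounded one goes next):
  1 to go: {8} 1  {10} 1
  2 to go: {6,8} 1  {8,10} 2  {9,10} 1
  3 to go: {6,8,10} 3  {7,9,10} 1  {8,9,10} 3
  4 to go: {6,8,9,10} 6  {7,8,9,10} 4
  5 to go: {6,7,8,9,10} 10
  6 to go: {5,6,7,8,9,10} 10
  7 to go: {4,5,6,7,8,9,10} 10
  8 to go: {3,4,5,6,7,8,9,10} 10
  9 to go: {1,3,4,5,6,7,8,9,10} 10  {2,3,4,5,6,7,8,9,10} 10
  if 0:k drops first: 20 orders
  if 2:i drops first: 10 orders
heap linearizations: 30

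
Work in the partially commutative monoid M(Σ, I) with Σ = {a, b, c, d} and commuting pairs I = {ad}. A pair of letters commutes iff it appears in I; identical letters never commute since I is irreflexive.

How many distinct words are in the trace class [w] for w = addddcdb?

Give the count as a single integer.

5

0(a) covers ∅
1(d) covers ∅
2(d) covers 1:d
3(d) covers 2:d
4(d) covers 3:d
5(c) covers 0:a, 4:d
6(d) covers 5:c
7(b) covers 6:d
floor of heap: 0:a, 1:d
completions by unplaced set U, small U first (add the entries for U minus each lowest piece of U):
  |U|=1: {7}:1
  |U|=2: {6,7}:1
  |U|=3: {5,6,7}:1
  |U|=4: {0,5,6,7}:1  {4,5,6,7}:1
  |U|=5: {0,4,5,6,7}:2  {3,4,5,6,7}:1
  |U|=6: {0,3,4,5,6,7}:3  {2,3,4,5,6,7}:1
  start at 0(a): 1
  start at 1(d): 4
sum over floor = 5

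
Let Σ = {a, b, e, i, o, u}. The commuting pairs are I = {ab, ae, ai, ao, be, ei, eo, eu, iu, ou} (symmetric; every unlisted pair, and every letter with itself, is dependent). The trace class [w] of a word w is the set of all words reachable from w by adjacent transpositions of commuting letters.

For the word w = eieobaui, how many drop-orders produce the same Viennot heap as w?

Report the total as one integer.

drop 0:e onto floor
drop 1:i onto floor
drop 2:e onto {0:e}
drop 3:o onto {1:i}
drop 4:b onto {3:o}
drop 5:a onto floor
drop 6:u onto {4:b, 5:a}
drop 7:i onto {4:b}
ground layer = {0:e, 1:i, 5:a}
drop-orders for the pieces not yet dropped (sum over which currently-grounded one goes next):
  1 to go: {2} 1  {6} 1  {7} 1
  2 to go: {0,2} 1  {2,6} 2  {2,7} 2  {5,6} 1  {6,7} 2
  3 to go: {0,2,6} 3  {0,2,7} 3  {2,5,6} 3  {2,6,7} 6  {4,6,7} 2  {5,6,7} 3
  4 to go: {0,2,5,6} 6  {0,2,6,7} 12  {2,4,6,7} 8  {2,5,6,7} 12  {3,4,6,7} 2  {4,5,6,7} 5
  5 to go: {0,2,4,6,7} 20  {0,2,5,6,7} 30  {1,3,4,6,7} 2  {2,3,4,6,7} 10  {2,4,5,6,7} 25  {3,4,5,6,7} 7
  6 to go: {0,2,3,4,6,7} 30  {0,2,4,5,6,7} 75  {1,2,3,4,6,7} 12  {1,3,4,5,6,7} 9  {2,3,4,5,6,7} 42
  if 0:e drops first: 63 orders
  if 1:i drops first: 147 orders
  if 5:a drops first: 42 orders
heap linearizations: 252

252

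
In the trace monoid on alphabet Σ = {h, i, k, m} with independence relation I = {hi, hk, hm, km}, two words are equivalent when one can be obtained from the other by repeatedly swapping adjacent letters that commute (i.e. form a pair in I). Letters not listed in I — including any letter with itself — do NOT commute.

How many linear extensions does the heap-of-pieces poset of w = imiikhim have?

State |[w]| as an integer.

8

piece 0:i — minimal
piece 1:m rests on {0:i}
piece 2:i rests on {1:m}
piece 3:i rests on {2:i}
piece 4:k rests on {3:i}
piece 5:h — minimal
piece 6:i rests on {4:k}
piece 7:m rests on {6:i}
minimal pieces: {0:i, 5:h}
ways to finish when only these pieces remain (= sum over removing one remaining piece with nothing left below it):
  1 left: {5}→1  {7}→1
  2 left: {5,7}→2  {6,7}→1
  3 left: {4,6,7}→1  {5,6,7}→3
  4 left: {3,4,6,7}→1  {4,5,6,7}→4
  5 left: {2,3,4,6,7}→1  {3,4,5,6,7}→5
  6 left: {1,2,3,4,6,7}→1  {2,3,4,5,6,7}→6
  placing 0:i first → 7 extensions
  placing 5:h first → 1 extensions
total linear extensions = 8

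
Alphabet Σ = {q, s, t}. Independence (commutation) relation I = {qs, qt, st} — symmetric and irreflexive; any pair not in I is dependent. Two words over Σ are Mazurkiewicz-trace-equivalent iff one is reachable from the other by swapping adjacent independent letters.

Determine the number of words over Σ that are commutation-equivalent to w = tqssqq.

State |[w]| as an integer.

60

0(t) covers ∅
1(q) covers ∅
2(s) covers ∅
3(s) covers 2:s
4(q) covers 1:q
5(q) covers 4:q
floor of heap: 0:t, 1:q, 2:s
completions by unplaced set U, small U first (add the entries for U minus each lowest piece of U):
  |U|=1: {0}:1  {3}:1  {5}:1
  |U|=2: {0,3}:2  {0,5}:2  {2,3}:1  {3,5}:2  {4,5}:1
  |U|=3: {0,2,3}:3  {0,3,5}:6  {0,4,5}:3  {1,4,5}:1  {2,3,5}:3  {3,4,5}:3
  |U|=4: {0,1,4,5}:4  {0,2,3,5}:12  {0,3,4,5}:12  {1,3,4,5}:4  {2,3,4,5}:6
  start at 0(t): 10
  start at 1(q): 30
  start at 2(s): 20
sum over floor = 60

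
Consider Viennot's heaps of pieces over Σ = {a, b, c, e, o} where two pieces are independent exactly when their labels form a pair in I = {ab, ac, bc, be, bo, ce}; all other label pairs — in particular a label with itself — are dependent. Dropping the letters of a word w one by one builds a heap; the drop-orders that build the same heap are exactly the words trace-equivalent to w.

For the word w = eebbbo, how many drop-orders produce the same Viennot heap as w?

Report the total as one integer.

#0=e has no predecessor
#1=e depends on [0:e]
#2=b has no predecessor
#3=b depends on [2:b]
#4=b depends on [3:b]
#5=o depends on [1:e]
sources: [0:e, 2:b]
N(rest) = Σ N(rest − s) over sources s of rest; N(one piece) = 1:
  size 1 → [4]=1  [5]=1
  size 2 → [1,5]=1  [3,4]=1  [4,5]=2
  size 3 → [0,1,5]=1  [1,4,5]=3  [2,3,4]=1  [3,4,5]=3
  size 4 → [0,1,4,5]=4  [1,3,4,5]=6  [2,3,4,5]=4
  first=0(e) contributes 10
  first=2(b) contributes 10
|[w]| = 20

20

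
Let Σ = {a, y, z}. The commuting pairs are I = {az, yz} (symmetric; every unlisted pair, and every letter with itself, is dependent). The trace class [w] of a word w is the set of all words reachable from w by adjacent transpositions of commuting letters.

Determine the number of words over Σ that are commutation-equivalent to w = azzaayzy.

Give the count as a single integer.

56

0(a) covers ∅
1(z) covers ∅
2(z) covers 1:z
3(a) covers 0:a
4(a) covers 3:a
5(y) covers 4:a
6(z) covers 2:z
7(y) covers 5:y
floor of heap: 0:a, 1:z
completions by unplaced set U, small U first (add the entries for U minus each lowest piece of U):
  |U|=1: {6}:1  {7}:1
  |U|=2: {2,6}:1  {5,7}:1  {6,7}:2
  |U|=3: {1,2,6}:1  {2,6,7}:3  {4,5,7}:1  {5,6,7}:3
  |U|=4: {1,2,6,7}:4  {2,5,6,7}:6  {3,4,5,7}:1  {4,5,6,7}:4
  |U|=5: {0,3,4,5,7}:1  {1,2,5,6,7}:10  {2,4,5,6,7}:10  {3,4,5,6,7}:5
  |U|=6: {0,3,4,5,6,7}:6  {1,2,4,5,6,7}:20  {2,3,4,5,6,7}:15
  start at 0(a): 35
  start at 1(z): 21
sum over floor = 56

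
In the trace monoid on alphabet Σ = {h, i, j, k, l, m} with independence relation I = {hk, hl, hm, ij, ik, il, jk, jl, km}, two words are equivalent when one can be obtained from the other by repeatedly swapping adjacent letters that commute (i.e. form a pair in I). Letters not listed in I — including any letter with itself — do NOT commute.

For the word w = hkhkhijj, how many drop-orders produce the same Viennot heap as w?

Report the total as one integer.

piece 0:h — minimal
piece 1:k — minimal
piece 2:h rests on {0:h}
piece 3:k rests on {1:k}
piece 4:h rests on {2:h}
piece 5:i rests on {4:h}
piece 6:j rests on {4:h}
piece 7:j rests on {6:j}
minimal pieces: {0:h, 1:k}
ways to finish when only these pieces remain (= sum over removing one remaining piece with nothing left below it):
  1 left: {3}→1  {5}→1  {7}→1
  2 left: {1,3}→1  {3,5}→2  {3,7}→2  {5,7}→2  {6,7}→1
  3 left: {1,3,5}→3  {1,3,7}→3  {3,5,7}→6  {3,6,7}→3  {5,6,7}→3
  4 left: {1,3,5,7}→12  {1,3,6,7}→6  {3,5,6,7}→12  {4,5,6,7}→3
  5 left: {1,3,5,6,7}→30  {2,4,5,6,7}→3  {3,4,5,6,7}→15
  6 left: {0,2,4,5,6,7}→3  {1,3,4,5,6,7}→45  {2,3,4,5,6,7}→18
  placing 0:h first → 63 extensions
  placing 1:k first → 21 extensions
total linear extensions = 84

84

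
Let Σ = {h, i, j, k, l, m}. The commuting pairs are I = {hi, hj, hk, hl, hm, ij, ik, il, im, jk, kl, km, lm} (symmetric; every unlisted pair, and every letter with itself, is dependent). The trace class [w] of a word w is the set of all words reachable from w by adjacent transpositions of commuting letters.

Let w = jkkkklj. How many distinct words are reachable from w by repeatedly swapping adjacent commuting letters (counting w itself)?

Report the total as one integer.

drop 0:j onto floor
drop 1:k onto floor
drop 2:k onto {1:k}
drop 3:k onto {2:k}
drop 4:k onto {3:k}
drop 5:l onto {0:j}
drop 6:j onto {5:l}
ground layer = {0:j, 1:k}
drop-orders for the pieces not yet dropped (sum over which currently-grounded one goes next):
  1 to go: {4} 1  {6} 1
  2 to go: {3,4} 1  {4,6} 2  {5,6} 1
  3 to go: {0,5,6} 1  {2,3,4} 1  {3,4,6} 3  {4,5,6} 3
  4 to go: {0,4,5,6} 4  {1,2,3,4} 1  {2,3,4,6} 4  {3,4,5,6} 6
  5 to go: {0,3,4,5,6} 10  {1,2,3,4,6} 5  {2,3,4,5,6} 10
  if 0:j drops first: 15 orders
  if 1:k drops first: 20 orders
heap linearizations: 35

35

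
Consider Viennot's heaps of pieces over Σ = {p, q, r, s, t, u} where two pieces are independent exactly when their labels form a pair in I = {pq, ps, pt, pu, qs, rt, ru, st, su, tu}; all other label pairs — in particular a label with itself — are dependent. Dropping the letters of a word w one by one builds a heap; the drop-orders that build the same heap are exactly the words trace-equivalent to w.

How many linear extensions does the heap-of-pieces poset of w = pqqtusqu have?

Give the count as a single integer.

112

0(p) covers ∅
1(q) covers ∅
2(q) covers 1:q
3(t) covers 2:q
4(u) covers 2:q
5(s) covers ∅
6(q) covers 3:t, 4:u
7(u) covers 6:q
floor of heap: 0:p, 1:q, 5:s
completions by unplaced set U, small U first (add the entries for U minus each lowest piece of U):
  |U|=1: {0}:1  {5}:1  {7}:1
  |U|=2: {0,5}:2  {0,7}:2  {5,7}:2  {6,7}:1
  |U|=3: {0,5,7}:6  {0,6,7}:3  {3,6,7}:1  {4,6,7}:1  {5,6,7}:3
  |U|=4: {0,3,6,7}:4  {0,4,6,7}:4  {0,5,6,7}:12  {3,4,6,7}:2  {3,5,6,7}:4  {4,5,6,7}:4
  |U|=5: {0,3,4,6,7}:10  {0,3,5,6,7}:20  {0,4,5,6,7}:20  {2,3,4,6,7}:2  {3,4,5,6,7}:10
  |U|=6: {0,2,3,4,6,7}:12  {0,3,4,5,6,7}:60  {1,2,3,4,6,7}:2  {2,3,4,5,6,7}:12
  start at 0(p): 14
  start at 1(q): 84
  start at 5(s): 14
sum over floor = 112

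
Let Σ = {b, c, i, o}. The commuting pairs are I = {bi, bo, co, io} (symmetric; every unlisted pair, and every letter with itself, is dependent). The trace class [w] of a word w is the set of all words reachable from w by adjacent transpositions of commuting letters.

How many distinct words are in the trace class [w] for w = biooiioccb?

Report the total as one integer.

480

#0=b has no predecessor
#1=i has no predecessor
#2=o has no predecessor
#3=o depends on [2:o]
#4=i depends on [1:i]
#5=i depends on [4:i]
#6=o depends on [3:o]
#7=c depends on [0:b, 5:i]
#8=c depends on [7:c]
#9=b depends on [8:c]
sources: [0:b, 1:i, 2:o]
N(rest) = Σ N(rest − s) over sources s of rest; N(one piece) = 1:
  size 1 → [6]=1  [9]=1
  size 2 → [3,6]=1  [6,9]=2  [8,9]=1
  size 3 → [2,3,6]=1  [3,6,9]=3  [6,8,9]=3  [7,8,9]=1
  size 4 → [0,7,8,9]=1  [2,3,6,9]=4  [3,6,8,9]=6  [5,7,8,9]=1  [6,7,8,9]=4
  size 5 → [0,5,7,8,9]=2  [0,6,7,8,9]=5  [2,3,6,8,9]=10  [3,6,7,8,9]=10  [4,5,7,8,9]=1  [5,6,7,8,9]=5
  size 6 → [0,3,6,7,8,9]=15  [0,4,5,7,8,9]=3  [0,5,6,7,8,9]=12  [1,4,5,7,8,9]=1  [2,3,6,7,8,9]=20  [3,5,6,7,8,9]=15  [4,5,6,7,8,9]=6
  size 7 → [0,1,4,5,7,8,9]=4  [0,2,3,6,7,8,9]=35  [0,3,5,6,7,8,9]=42  [0,4,5,6,7,8,9]=21  [1,4,5,6,7,8,9]=7  [2,3,5,6,7,8,9]=35  [3,4,5,6,7,8,9]=21
  size 8 → [0,1,4,5,6,7,8,9]=32  [0,2,3,5,6,7,8,9]=112  [0,3,4,5,6,7,8,9]=84  [1,3,4,5,6,7,8,9]=28  [2,3,4,5,6,7,8,9]=56
  first=0(b) contributes 84
  first=1(i) contributes 252
  first=2(o) contributes 144
|[w]| = 480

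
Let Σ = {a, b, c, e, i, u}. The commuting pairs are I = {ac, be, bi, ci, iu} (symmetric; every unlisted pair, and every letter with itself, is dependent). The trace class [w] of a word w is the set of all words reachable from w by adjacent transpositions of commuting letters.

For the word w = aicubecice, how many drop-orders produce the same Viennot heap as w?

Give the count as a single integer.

0(a) covers ∅
1(i) covers 0:a
2(c) covers ∅
3(u) covers 0:a, 2:c
4(b) covers 3:u
5(e) covers 1:i, 3:u
6(c) covers 4:b, 5:e
7(i) covers 5:e
8(c) covers 6:c
9(e) covers 7:i, 8:c
floor of heap: 0:a, 2:c
completions by unplaced set U, small U first (add the entries for U minus each lowest piece of U):
  |U|=1: {9}:1
  |U|=2: {7,9}:1  {8,9}:1
  |U|=3: {6,8,9}:1  {7,8,9}:2
  |U|=4: {4,6,8,9}:1  {6,7,8,9}:3
  |U|=5: {4,6,7,8,9}:4  {5,6,7,8,9}:3
  |U|=6: {1,5,6,7,8,9}:3  {4,5,6,7,8,9}:7
  |U|=7: {1,4,5,6,7,8,9}:10  {3,4,5,6,7,8,9}:7
  |U|=8: {1,3,4,5,6,7,8,9}:17  {2,3,4,5,6,7,8,9}:7
  start at 0(a): 24
  start at 2(c): 17
sum over floor = 41

41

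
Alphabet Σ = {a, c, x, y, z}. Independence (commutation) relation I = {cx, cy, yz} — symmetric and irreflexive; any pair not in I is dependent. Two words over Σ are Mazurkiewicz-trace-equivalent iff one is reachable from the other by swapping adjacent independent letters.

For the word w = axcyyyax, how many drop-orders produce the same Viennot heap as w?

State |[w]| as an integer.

5

drop 0:a onto floor
drop 1:x onto {0:a}
drop 2:c onto {0:a}
drop 3:y onto {1:x}
drop 4:y onto {3:y}
drop 5:y onto {4:y}
drop 6:a onto {2:c, 5:y}
drop 7:x onto {6:a}
ground layer = {0:a}
drop-orders for the pieces not yet dropped (sum over which currently-grounded one goes next):
  1 to go: {7} 1
  2 to go: {6,7} 1
  3 to go: {2,6,7} 1  {5,6,7} 1
  4 to go: {2,5,6,7} 2  {4,5,6,7} 1
  5 to go: {2,4,5,6,7} 3  {3,4,5,6,7} 1
  6 to go: {1,3,4,5,6,7} 1  {2,3,4,5,6,7} 4
  if 0:a drops first: 5 orders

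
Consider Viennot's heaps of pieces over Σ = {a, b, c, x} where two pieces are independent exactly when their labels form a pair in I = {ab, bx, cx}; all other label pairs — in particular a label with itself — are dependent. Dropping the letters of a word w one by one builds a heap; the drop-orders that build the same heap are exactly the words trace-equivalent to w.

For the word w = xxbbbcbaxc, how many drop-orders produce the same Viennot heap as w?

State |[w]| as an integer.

0(x) covers ∅
1(x) covers 0:x
2(b) covers ∅
3(b) covers 2:b
4(b) covers 3:b
5(c) covers 4:b
6(b) covers 5:c
7(a) covers 1:x, 5:c
8(x) covers 7:a
9(c) covers 6:b, 7:a
floor of heap: 0:x, 2:b
completions by unplaced set U, small U first (add the entries for U minus each lowest piece of U):
  |U|=1: {8}:1  {9}:1
  |U|=2: {6,9}:1  {8,9}:2
  |U|=3: {6,8,9}:3  {7,8,9}:2
  |U|=4: {1,7,8,9}:2  {6,7,8,9}:5
  |U|=5: {0,1,7,8,9}:2  {1,6,7,8,9}:7  {5,6,7,8,9}:5
  |U|=6: {0,1,6,7,8,9}:9  {1,5,6,7,8,9}:12  {4,5,6,7,8,9}:5
  |U|=7: {0,1,5,6,7,8,9}:21  {1,4,5,6,7,8,9}:17  {3,4,5,6,7,8,9}:5
  |U|=8: {0,1,4,5,6,7,8,9}:38  {1,3,4,5,6,7,8,9}:22  {2,3,4,5,6,7,8,9}:5
  start at 0(x): 27
  start at 2(b): 60
sum over floor = 87

87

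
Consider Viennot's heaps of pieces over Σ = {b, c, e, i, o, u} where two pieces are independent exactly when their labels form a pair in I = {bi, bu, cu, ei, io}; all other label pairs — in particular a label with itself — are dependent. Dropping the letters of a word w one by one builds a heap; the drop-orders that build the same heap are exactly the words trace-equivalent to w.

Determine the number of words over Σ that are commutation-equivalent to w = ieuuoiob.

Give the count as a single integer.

drop 0:i onto floor
drop 1:e onto floor
drop 2:u onto {0:i, 1:e}
drop 3:u onto {2:u}
drop 4:o onto {3:u}
drop 5:i onto {3:u}
drop 6:o onto {4:o}
drop 7:b onto {6:o}
ground layer = {0:i, 1:e}
drop-orders for the pieces not yet dropped (sum over which currently-grounded one goes next):
  1 to go: {5} 1  {7} 1
  2 to go: {5,7} 2  {6,7} 1
  3 to go: {4,6,7} 1  {5,6,7} 3
  4 to go: {4,5,6,7} 4
  5 to go: {3,4,5,6,7} 4
  6 to go: {2,3,4,5,6,7} 4
  if 0:i drops first: 4 orders
  if 1:e drops first: 4 orders
heap linearizations: 8

8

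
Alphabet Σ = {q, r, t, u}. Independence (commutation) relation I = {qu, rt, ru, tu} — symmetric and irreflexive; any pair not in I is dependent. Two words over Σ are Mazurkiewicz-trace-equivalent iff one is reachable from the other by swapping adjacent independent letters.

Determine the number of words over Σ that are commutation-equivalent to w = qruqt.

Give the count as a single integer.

5

#0=q has no predecessor
#1=r depends on [0:q]
#2=u has no predecessor
#3=q depends on [1:r]
#4=t depends on [3:q]
sources: [0:q, 2:u]
N(rest) = Σ N(rest − s) over sources s of rest; N(one piece) = 1:
  size 1 → [2]=1  [4]=1
  size 2 → [2,4]=2  [3,4]=1
  size 3 → [1,3,4]=1  [2,3,4]=3
  first=0(q) contributes 4
  first=2(u) contributes 1
|[w]| = 5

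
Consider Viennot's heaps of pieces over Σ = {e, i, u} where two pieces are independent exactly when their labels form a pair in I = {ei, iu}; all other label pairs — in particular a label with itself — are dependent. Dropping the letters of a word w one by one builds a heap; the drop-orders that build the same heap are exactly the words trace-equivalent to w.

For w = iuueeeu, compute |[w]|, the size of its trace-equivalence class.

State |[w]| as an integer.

0(i) covers ∅
1(u) covers ∅
2(u) covers 1:u
3(e) covers 2:u
4(e) covers 3:e
5(e) covers 4:e
6(u) covers 5:e
floor of heap: 0:i, 1:u
completions by unplaced set U, small U first (add the entries for U minus each lowest piece of U):
  |U|=1: {0}:1  {6}:1
  |U|=2: {0,6}:2  {5,6}:1
  |U|=3: {0,5,6}:3  {4,5,6}:1
  |U|=4: {0,4,5,6}:4  {3,4,5,6}:1
  |U|=5: {0,3,4,5,6}:5  {2,3,4,5,6}:1
  start at 0(i): 1
  start at 1(u): 6
sum over floor = 7

7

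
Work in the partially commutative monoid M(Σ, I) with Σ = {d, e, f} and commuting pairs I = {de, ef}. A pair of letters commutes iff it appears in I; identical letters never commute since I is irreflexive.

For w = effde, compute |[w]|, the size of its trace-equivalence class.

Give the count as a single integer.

10

#0=e has no predecessor
#1=f has no predecessor
#2=f depends on [1:f]
#3=d depends on [2:f]
#4=e depends on [0:e]
sources: [0:e, 1:f]
N(rest) = Σ N(rest − s) over sources s of rest; N(one piece) = 1:
  size 1 → [3]=1  [4]=1
  size 2 → [0,4]=1  [2,3]=1  [3,4]=2
  size 3 → [0,3,4]=3  [1,2,3]=1  [2,3,4]=3
  first=0(e) contributes 4
  first=1(f) contributes 6
|[w]| = 10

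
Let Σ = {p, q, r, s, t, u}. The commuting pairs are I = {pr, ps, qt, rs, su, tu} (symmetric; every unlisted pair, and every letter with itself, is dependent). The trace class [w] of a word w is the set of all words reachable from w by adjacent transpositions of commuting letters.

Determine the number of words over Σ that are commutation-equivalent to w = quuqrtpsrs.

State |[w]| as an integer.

0(q) covers ∅
1(u) covers 0:q
2(u) covers 1:u
3(q) covers 2:u
4(r) covers 3:q
5(t) covers 4:r
6(p) covers 5:t
7(s) covers 5:t
8(r) covers 5:t
9(s) covers 7:s
floor of heap: 0:q
completions by unplaced set U, small U first (add the entries for U minus each lowest piece of U):
  |U|=1: {6}:1  {8}:1  {9}:1
  |U|=2: {6,8}:2  {6,9}:2  {7,9}:1  {8,9}:2
  |U|=3: {6,7,9}:3  {6,8,9}:6  {7,8,9}:3
  |U|=4: {6,7,8,9}:12
  |U|=5: {5,6,7,8,9}:12
  |U|=6: {4,5,6,7,8,9}:12
  |U|=7: {3,4,5,6,7,8,9}:12
  |U|=8: {2,3,4,5,6,7,8,9}:12
  start at 0(q): 12

12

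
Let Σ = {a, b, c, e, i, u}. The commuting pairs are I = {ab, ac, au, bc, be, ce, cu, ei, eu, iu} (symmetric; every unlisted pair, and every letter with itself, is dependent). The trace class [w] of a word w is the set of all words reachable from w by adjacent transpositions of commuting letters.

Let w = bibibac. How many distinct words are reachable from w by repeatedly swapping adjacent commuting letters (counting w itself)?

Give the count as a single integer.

6

piece 0:b — minimal
piece 1:i rests on {0:b}
piece 2:b rests on {1:i}
piece 3:i rests on {2:b}
piece 4:b rests on {3:i}
piece 5:a rests on {3:i}
piece 6:c rests on {3:i}
minimal pieces: {0:b}
ways to finish when only these pieces remain (= sum over removing one remaining piece with nothing left below it):
  1 left: {4}→1  {5}→1  {6}→1
  2 left: {4,5}→2  {4,6}→2  {5,6}→2
  3 left: {4,5,6}→6
  4 left: {3,4,5,6}→6
  5 left: {2,3,4,5,6}→6
  placing 0:b first → 6 extensions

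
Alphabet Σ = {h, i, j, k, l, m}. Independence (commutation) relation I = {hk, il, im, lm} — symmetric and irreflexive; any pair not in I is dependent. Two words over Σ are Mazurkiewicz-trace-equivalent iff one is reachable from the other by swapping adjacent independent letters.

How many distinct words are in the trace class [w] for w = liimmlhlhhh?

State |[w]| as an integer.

90

drop 0:l onto floor
drop 1:i onto floor
drop 2:i onto {1:i}
drop 3:m onto floor
drop 4:m onto {3:m}
drop 5:l onto {0:l}
drop 6:h onto {2:i, 4:m, 5:l}
drop 7:l onto {6:h}
drop 8:h onto {7:l}
drop 9:h onto {8:h}
drop 10:h onto {9:h}
ground layer = {0:l, 1:i, 3:m}
drop-orders for the pieces not yet dropped (sum over which currently-grounded one goes next):
  1 to go: {10} 1
  2 to go: {9,10} 1
  3 to go: {8,9,10} 1
  4 to go: {7,8,9,10} 1
  5 to go: {6,7,8,9,10} 1
  6 to go: {2,6,7,8,9,10} 1  {4,6,7,8,9,10} 1  {5,6,7,8,9,10} 1
  7 to go: {0,5,6,7,8,9,10} 1  {1,2,6,7,8,9,10} 1  {2,4,6,7,8,9,10} 2  {2,5,6,7,8,9,10} 2  {3,4,6,7,8,9,10} 1  {4,5,6,7,8,9,10} 2
  8 to go: {0,2,5,6,7,8,9,10} 3  {0,4,5,6,7,8,9,10} 3  {1,2,4,6,7,8,9,10} 3  {1,2,5,6,7,8,9,10} 3  {2,3,4,6,7,8,9,10} 3  {2,4,5,6,7,8,9,10} 6  {3,4,5,6,7,8,9,10} 3
  9 to go: {0,1,2,5,6,7,8,9,10} 6  {0,2,4,5,6,7,8,9,10} 12  {0,3,4,5,6,7,8,9,10} 6  {1,2,3,4,6,7,8,9,10} 6  {1,2,4,5,6,7,8,9,10} 12  {2,3,4,5,6,7,8,9,10} 12
  if 0:l drops first: 30 orders
  if 1:i drops first: 30 orders
  if 3:m drops first: 30 orders
heap linearizations: 90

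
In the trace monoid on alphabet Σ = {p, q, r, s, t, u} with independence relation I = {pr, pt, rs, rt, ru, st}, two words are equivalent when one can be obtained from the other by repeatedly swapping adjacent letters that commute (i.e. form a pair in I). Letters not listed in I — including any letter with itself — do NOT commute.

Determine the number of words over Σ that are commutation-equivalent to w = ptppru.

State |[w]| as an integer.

drop 0:p onto floor
drop 1:t onto floor
drop 2:p onto {0:p}
drop 3:p onto {2:p}
drop 4:r onto floor
drop 5:u onto {1:t, 3:p}
ground layer = {0:p, 1:t, 4:r}
drop-orders for the pieces not yet dropped (sum over which currently-grounded one goes next):
  1 to go: {4} 1  {5} 1
  2 to go: {1,5} 1  {3,5} 1  {4,5} 2
  3 to go: {1,3,5} 2  {1,4,5} 3  {2,3,5} 1  {3,4,5} 3
  4 to go: {0,2,3,5} 1  {1,2,3,5} 3  {1,3,4,5} 8  {2,3,4,5} 4
  if 0:p drops first: 15 orders
  if 1:t drops first: 5 orders
  if 4:r drops first: 4 orders
heap linearizations: 24

24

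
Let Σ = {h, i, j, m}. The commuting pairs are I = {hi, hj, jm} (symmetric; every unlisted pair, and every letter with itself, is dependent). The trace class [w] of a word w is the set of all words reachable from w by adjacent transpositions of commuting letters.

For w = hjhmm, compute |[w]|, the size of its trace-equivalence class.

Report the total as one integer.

#0=h has no predecessor
#1=j has no predecessor
#2=h depends on [0:h]
#3=m depends on [2:h]
#4=m depends on [3:m]
sources: [0:h, 1:j]
N(rest) = Σ N(rest − s) over sources s of rest; N(one piece) = 1:
  size 1 → [1]=1  [4]=1
  size 2 → [1,4]=2  [3,4]=1
  size 3 → [1,3,4]=3  [2,3,4]=1
  first=0(h) contributes 4
  first=1(j) contributes 1
|[w]| = 5

5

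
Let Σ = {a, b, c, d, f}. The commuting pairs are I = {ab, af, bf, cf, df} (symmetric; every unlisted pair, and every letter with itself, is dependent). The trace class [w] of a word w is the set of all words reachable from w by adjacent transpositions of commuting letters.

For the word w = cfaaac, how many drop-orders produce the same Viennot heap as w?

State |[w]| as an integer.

piece 0:c — minimal
piece 1:f — minimal
piece 2:a rests on {0:c}
piece 3:a rests on {2:a}
piece 4:a rests on {3:a}
piece 5:c rests on {4:a}
minimal pieces: {0:c, 1:f}
ways to finish when only these pieces remain (= sum over removing one remaining piece with nothing left below it):
  1 left: {1}→1  {5}→1
  2 left: {1,5}→2  {4,5}→1
  3 left: {1,4,5}→3  {3,4,5}→1
  4 left: {1,3,4,5}→4  {2,3,4,5}→1
  placing 0:c first → 5 extensions
  placing 1:f first → 1 extensions
total linear extensions = 6

6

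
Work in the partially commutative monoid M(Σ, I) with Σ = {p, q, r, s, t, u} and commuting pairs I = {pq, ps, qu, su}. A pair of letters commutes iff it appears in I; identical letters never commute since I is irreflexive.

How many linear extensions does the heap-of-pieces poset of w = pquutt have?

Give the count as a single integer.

#0=p has no predecessor
#1=q has no predecessor
#2=u depends on [0:p]
#3=u depends on [2:u]
#4=t depends on [1:q, 3:u]
#5=t depends on [4:t]
sources: [0:p, 1:q]
N(rest) = Σ N(rest − s) over sources s of rest; N(one piece) = 1:
  size 1 → [5]=1
  size 2 → [4,5]=1
  size 3 → [1,4,5]=1  [3,4,5]=1
  size 4 → [1,3,4,5]=2  [2,3,4,5]=1
  first=0(p) contributes 3
  first=1(q) contributes 1
|[w]| = 4

4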